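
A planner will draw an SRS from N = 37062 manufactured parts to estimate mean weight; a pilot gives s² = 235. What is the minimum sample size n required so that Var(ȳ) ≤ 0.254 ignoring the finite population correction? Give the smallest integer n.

926

Without fpc, n₀ = s²/D = 235/0.254 = 925.1969.
Rounding up, n = 926.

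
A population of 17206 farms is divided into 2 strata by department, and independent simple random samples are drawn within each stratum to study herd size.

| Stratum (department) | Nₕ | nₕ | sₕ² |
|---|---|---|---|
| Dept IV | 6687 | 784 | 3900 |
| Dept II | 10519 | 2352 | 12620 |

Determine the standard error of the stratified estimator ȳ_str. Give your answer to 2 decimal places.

1.49

Var(ȳ_str) = Σₕ Wₕ²(1 − fₕ)sₕ²/nₕ with Wₕ = Nₕ/N, N = 17206.
Dept IV: Wₕ = 0.38864350; term = 0.38864350²·(1 − 0.11724241)·3900/784 = 0.66327376.
Dept II: Wₕ = 0.61135650; term = 0.61135650²·(1 − 0.22359540)·12620/2352 = 1.557038.
Sum = 2.2203118.
SE = √(2.2203118) = 1.49.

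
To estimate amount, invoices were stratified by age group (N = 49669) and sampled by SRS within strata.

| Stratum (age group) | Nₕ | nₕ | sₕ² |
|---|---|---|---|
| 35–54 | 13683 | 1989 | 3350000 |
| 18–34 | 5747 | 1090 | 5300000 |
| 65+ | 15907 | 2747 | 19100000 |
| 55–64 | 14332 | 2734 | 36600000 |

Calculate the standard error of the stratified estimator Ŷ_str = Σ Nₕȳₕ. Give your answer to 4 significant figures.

Var(Ŷ_str) = Σₕ Nₕ²(1 − fₕ)sₕ²/nₕ.
35–54: 13683²·(1 − 1989/13683)·3350000/1989 = 2.6949731 × 10^11.
18–34: 5747²·(1 − 1090/5747)·5300000/1090 = 1.3013581 × 10^11.
65+: 15907²·(1 − 2747/15907)·19100000/2747 = 1.4555223 × 10^12.
55–64: 14332²·(1 − 2734/14332)·36600000/2734 = 2.2252176 × 10^12.
Sum = 4.080373 × 10^12.
SE = √(4.080373 × 10^12) = 2.020 × 10^6.

2.020 × 10^6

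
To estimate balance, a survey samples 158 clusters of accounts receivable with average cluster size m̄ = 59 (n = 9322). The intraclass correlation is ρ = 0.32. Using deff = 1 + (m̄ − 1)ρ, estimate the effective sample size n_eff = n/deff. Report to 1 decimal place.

deff = 1 + (59 − 1)·0.32 = 1 + 18.56 = 19.56.
n_eff = 9322 / 19.56 = 476.6.

476.6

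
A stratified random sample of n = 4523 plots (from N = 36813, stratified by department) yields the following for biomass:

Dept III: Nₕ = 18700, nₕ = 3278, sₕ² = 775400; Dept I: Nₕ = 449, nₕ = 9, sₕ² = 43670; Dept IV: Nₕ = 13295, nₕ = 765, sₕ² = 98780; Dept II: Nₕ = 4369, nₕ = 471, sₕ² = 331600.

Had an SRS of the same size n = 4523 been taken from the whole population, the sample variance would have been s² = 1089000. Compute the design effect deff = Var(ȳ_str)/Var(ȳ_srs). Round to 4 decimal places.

0.3588

Var(ȳ_str) = Σ Wₕ²(1−fₕ)sₕ²/nₕ with Wₕ = Nₕ/36813:
  Dept III: (18700/36813)²·(1−3278/18700)·775400/3278 = 50.33809
  Dept I: (449/36813)²·(1−9/449)·43670/9 = 0.70735476
  Dept IV: (13295/36813)²·(1−765/13295)·98780/765 = 15.872472
  Dept II: (4369/36813)²·(1−471/4369)·331600/471 = 8.847388
  → Var(ȳ_str) = 75.765305.
Var(ȳ_srs) = (1 − 4523/36813)·1089000/4523 = 211.18746.
deff = 75.765305 / 211.18746 = 0.3588.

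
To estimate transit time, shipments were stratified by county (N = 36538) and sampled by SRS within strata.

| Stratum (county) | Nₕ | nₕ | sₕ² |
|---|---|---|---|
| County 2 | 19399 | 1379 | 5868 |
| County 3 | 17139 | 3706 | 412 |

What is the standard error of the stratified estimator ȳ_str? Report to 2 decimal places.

1.06

Var(ȳ_str) = Σₕ Wₕ²(1 − fₕ)sₕ²/nₕ with Wₕ = Nₕ/N, N = 36538.
County 2: Wₕ = 0.53092671; term = 0.53092671²·(1 − 0.07108614)·5868/1379 = 1.1142187.
County 3: Wₕ = 0.46907329; term = 0.46907329²·(1 − 0.21623199)·412/3706 = 0.019171706.
Sum = 1.1333904.
SE = √(1.1333904) = 1.06.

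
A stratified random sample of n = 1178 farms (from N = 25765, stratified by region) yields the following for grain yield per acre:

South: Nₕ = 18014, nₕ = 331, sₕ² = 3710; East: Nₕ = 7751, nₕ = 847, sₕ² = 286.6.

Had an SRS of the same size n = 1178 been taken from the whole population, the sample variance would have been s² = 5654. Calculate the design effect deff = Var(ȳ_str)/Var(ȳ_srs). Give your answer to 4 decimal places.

Var(ȳ_str) = Σ Wₕ²(1−fₕ)sₕ²/nₕ with Wₕ = Nₕ/25765:
  South: (18014/25765)²·(1−331/18014)·3710/331 = 5.378383
  East: (7751/25765)²·(1−847/7751)·286.6/847 = 0.027276648
  → Var(ȳ_str) = 5.4056596.
Var(ȳ_srs) = (1 − 1178/25765)·5654/1178 = 4.5802155.
deff = 5.4056596 / 4.5802155 = 1.1802.

1.1802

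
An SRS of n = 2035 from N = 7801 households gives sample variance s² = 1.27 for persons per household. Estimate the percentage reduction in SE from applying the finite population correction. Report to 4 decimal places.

f = n/N = 2035/7801 = 0.26086399.
SE_no-fpc = √(s²/n) = 0.024981566; SE_fpc = √((1−f)s²/n) = 0.021477406.
Ratio = √(1−f) = 0.85973020. Reduction = 100·(1 − 0.85973020) = 14.0270%.

14.0270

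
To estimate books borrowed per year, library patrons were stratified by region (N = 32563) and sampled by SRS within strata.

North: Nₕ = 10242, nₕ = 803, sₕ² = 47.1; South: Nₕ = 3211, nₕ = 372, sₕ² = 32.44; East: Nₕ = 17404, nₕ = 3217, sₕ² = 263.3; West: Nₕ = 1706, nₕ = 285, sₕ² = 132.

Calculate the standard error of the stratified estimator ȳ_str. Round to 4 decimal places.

0.1619

Var(ȳ_str) = Σₕ Wₕ²(1 − fₕ)sₕ²/nₕ with Wₕ = Nₕ/N, N = 32563.
North: Wₕ = 0.31452876; term = 0.31452876²·(1 − 0.07840266)·47.1/803 = 0.0053477033.
South: Wₕ = 0.09860885; term = 0.09860885²·(1 − 0.11585176)·32.44/372 = 7.4971256 × 10^-4.
East: Wₕ = 0.53447164; term = 0.53447164²·(1 − 0.18484256)·263.3/3217 = 0.019058584.
West: Wₕ = 0.05239075; term = 0.05239075²·(1 − 0.16705744)·132/285 = 0.0010588961.
Sum = 0.026214896.
SE = √(0.026214896) = 0.1619.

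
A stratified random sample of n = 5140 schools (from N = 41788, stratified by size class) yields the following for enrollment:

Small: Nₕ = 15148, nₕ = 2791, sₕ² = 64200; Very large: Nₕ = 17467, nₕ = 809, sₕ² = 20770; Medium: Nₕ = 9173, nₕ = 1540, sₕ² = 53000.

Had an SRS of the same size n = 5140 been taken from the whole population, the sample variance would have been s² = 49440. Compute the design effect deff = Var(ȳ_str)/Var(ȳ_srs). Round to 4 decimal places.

Var(ȳ_str) = Σ Wₕ²(1−fₕ)sₕ²/nₕ with Wₕ = Nₕ/41788:
  Small: (15148/41788)²·(1−2791/15148)·64200/2791 = 2.4657007
  Very large: (17467/41788)²·(1−809/17467)·20770/809 = 4.2778542
  Medium: (9173/41788)²·(1−1540/9173)·53000/1540 = 1.379935
  → Var(ȳ_str) = 8.1234899.
Var(ȳ_srs) = (1 − 5140/41788)·49440/5140 = 8.4355623.
deff = 8.1234899 / 8.4355623 = 0.9630.

0.9630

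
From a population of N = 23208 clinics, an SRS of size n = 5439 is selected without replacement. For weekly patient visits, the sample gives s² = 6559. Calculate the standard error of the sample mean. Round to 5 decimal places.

0.96089

Under SRS without replacement, Var(ȳ) = (1 − f)·s²/n with f = n/N = 5439/23208 = 0.23435884.
Var(ȳ) = (1 − 0.23435884)·6559/5439 = 0.76564116·1.2059202 = 0.92330214.
SE(ȳ) = √(0.92330214) = 0.96089.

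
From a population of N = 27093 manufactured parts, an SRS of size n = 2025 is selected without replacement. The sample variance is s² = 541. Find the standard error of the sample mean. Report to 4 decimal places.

0.4972

Under SRS without replacement, Var(ȳ) = (1 − f)·s²/n with f = n/N = 2025/27093 = 0.07474255.
Var(ȳ) = (1 − 0.07474255)·541/2025 = 0.92525745·0.26716049 = 0.24719224.
SE(ȳ) = √(0.24719224) = 0.4972.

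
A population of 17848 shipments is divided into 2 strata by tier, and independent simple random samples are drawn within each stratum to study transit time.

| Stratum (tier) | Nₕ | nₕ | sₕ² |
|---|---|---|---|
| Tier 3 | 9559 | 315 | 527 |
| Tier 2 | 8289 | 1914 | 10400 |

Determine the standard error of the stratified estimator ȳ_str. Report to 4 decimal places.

1.1685

Var(ȳ_str) = Σₕ Wₕ²(1 − fₕ)sₕ²/nₕ with Wₕ = Nₕ/N, N = 17848.
Tier 3: Wₕ = 0.53557822; term = 0.53557822²·(1 − 0.03295324)·527/315 = 0.46408053.
Tier 2: Wₕ = 0.46442178; term = 0.46442178²·(1 − 0.23090843)·10400/1914 = 0.9013524.
Sum = 1.3654329.
SE = √(1.3654329) = 1.1685.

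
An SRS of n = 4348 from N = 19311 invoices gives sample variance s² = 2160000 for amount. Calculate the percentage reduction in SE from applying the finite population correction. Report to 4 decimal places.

11.9748

f = n/N = 4348/19311 = 0.22515665.
SE_no-fpc = √(s²/n) = 22.288565; SE_fpc = √((1−f)s²/n) = 19.619551.
Ratio = √(1−f) = 0.88025187. Reduction = 100·(1 − 0.88025187) = 11.9748%.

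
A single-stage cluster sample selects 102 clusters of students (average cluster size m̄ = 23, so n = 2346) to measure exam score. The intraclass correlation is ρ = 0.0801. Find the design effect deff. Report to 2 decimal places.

deff = 1 + (23 − 1)·0.0801 = 1 + 1.7622 = 2.7622.

2.76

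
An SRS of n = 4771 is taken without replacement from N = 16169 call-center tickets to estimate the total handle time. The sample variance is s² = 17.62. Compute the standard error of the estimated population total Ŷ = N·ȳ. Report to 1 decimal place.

825.0

Var(Ŷ) = N²·Var(ȳ) = N²·(1 − n/N)·s²/n.
f = 4771/16169 = 0.29507081; Var(ȳ) = 0.70492919·17.62/4771 = 0.0026034065.
Var(Ŷ) = 16169² · 0.0026034065 = 680625.64.
SE(Ŷ) = √(680625.64) = 825.0.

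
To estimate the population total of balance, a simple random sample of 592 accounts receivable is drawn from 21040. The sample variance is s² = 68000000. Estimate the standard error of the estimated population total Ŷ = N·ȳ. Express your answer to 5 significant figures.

7.0298 × 10^6

Var(Ŷ) = N²·Var(ȳ) = N²·(1 − n/N)·s²/n.
f = 592/21040 = 0.02813688; Var(ȳ) = 0.97186312·68000000/592 = 111632.93.
Var(Ŷ) = 21040² · 111632.93 = 4.9417844 × 10^13.
SE(Ŷ) = √(4.9417844 × 10^13) = 7.0298 × 10^6.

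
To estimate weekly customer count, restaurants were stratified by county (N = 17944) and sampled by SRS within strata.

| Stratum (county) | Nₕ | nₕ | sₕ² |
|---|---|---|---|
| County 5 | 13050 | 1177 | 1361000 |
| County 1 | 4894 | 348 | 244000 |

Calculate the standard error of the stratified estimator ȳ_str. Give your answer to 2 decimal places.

24.59

Var(ȳ_str) = Σₕ Wₕ²(1 − fₕ)sₕ²/nₕ with Wₕ = Nₕ/N, N = 17944.
County 5: Wₕ = 0.72726259; term = 0.72726259²·(1 − 0.09019157)·1361000/1177 = 556.43459.
County 1: Wₕ = 0.27273741; term = 0.27273741²·(1 − 0.07110748)·244000/348 = 48.44684.
Sum = 604.88143.
SE = √(604.88143) = 24.59.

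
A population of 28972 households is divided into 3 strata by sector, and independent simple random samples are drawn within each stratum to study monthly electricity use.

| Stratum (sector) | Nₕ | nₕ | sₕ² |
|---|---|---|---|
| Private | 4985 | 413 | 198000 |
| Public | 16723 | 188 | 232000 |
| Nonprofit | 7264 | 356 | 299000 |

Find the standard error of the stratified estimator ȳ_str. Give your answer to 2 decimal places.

Var(ȳ_str) = Σₕ Wₕ²(1 − fₕ)sₕ²/nₕ with Wₕ = Nₕ/N, N = 28972.
Private: Wₕ = 0.17206268; term = 0.17206268²·(1 − 0.08284855)·198000/413 = 13.017559.
Public: Wₕ = 0.57721248; term = 0.57721248²·(1 − 0.01124200)·232000/188 = 406.52904.
Nonprofit: Wₕ = 0.25072484; term = 0.25072484²·(1 − 0.04900881)·299000/356 = 50.210252.
Sum = 469.75685.
SE = √(469.75685) = 21.67.

21.67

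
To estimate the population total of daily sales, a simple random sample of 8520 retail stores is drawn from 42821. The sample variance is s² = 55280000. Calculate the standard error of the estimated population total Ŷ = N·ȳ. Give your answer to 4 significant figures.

Var(Ŷ) = N²·Var(ȳ) = N²·(1 − n/N)·s²/n.
f = 8520/42821 = 0.19896780; Var(ȳ) = 0.80103220·55280000/8520 = 5197.3075.
Var(Ŷ) = 42821² · 5197.3075 = 9.5299807 × 10^12.
SE(Ŷ) = √(9.5299807 × 10^12) = 3.087 × 10^6.

3.087 × 10^6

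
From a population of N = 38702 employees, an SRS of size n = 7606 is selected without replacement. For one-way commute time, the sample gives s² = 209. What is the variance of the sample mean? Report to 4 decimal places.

Under SRS without replacement, Var(ȳ) = (1 − f)·s²/n with f = n/N = 7606/38702 = 0.19652731.
Var(ȳ) = (1 − 0.19652731)·209/7606 = 0.80347269·0.027478307 = 0.022078069.

0.0221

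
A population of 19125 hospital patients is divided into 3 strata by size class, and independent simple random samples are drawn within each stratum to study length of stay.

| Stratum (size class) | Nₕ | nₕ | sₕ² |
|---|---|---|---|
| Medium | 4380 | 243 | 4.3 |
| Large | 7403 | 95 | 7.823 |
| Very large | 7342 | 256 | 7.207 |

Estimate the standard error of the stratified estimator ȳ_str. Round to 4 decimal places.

Var(ȳ_str) = Σₕ Wₕ²(1 − fₕ)sₕ²/nₕ with Wₕ = Nₕ/N, N = 19125.
Medium: Wₕ = 0.22901961; term = 0.22901961²·(1 − 0.05547945)·4.3/243 = 8.7663524 × 10^-4.
Large: Wₕ = 0.38708497; term = 0.38708497²·(1 − 0.01283264)·7.823/95 = 0.012180164.
Very large: Wₕ = 0.38389542; term = 0.38389542²·(1 − 0.03486788)·7.207/256 = 0.0040043054.
Sum = 0.017061105.
SE = √(0.017061105) = 0.1306.

0.1306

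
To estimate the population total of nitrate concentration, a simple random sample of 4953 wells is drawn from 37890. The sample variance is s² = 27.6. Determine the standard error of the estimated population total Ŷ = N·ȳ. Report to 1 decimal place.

2637.1

Var(Ŷ) = N²·Var(ȳ) = N²·(1 − n/N)·s²/n.
f = 4953/37890 = 0.13072051; Var(ȳ) = 0.86927949·27.6/4953 = 0.004843956.
Var(Ŷ) = 37890² · 0.004843956 = 6.9542356 × 10^6.
SE(Ŷ) = √(6.9542356 × 10^6) = 2637.1.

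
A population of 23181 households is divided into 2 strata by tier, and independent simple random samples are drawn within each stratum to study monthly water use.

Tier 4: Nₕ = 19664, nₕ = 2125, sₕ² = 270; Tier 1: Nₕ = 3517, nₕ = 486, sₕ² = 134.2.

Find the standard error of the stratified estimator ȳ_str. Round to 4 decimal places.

Var(ȳ_str) = Σₕ Wₕ²(1 − fₕ)sₕ²/nₕ with Wₕ = Nₕ/N, N = 23181.
Tier 4: Wₕ = 0.84828092; term = 0.84828092²·(1 − 0.10806550)·270/2125 = 0.081548728.
Tier 1: Wₕ = 0.15171908; term = 0.15171908²·(1 − 0.13818595)·134.2/486 = 0.005477851.
Sum = 0.087026579.
SE = √(0.087026579) = 0.2950.

0.2950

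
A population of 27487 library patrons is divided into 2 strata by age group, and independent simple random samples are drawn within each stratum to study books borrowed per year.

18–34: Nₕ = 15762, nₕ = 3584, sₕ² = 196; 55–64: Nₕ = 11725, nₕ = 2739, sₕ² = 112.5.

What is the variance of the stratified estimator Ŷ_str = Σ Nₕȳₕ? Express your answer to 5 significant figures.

Var(Ŷ_str) = Σₕ Nₕ²(1 − fₕ)sₕ²/nₕ.
18–34: 15762²·(1 − 3584/15762)·196/3584 = 1.0497246 × 10^7.
55–64: 11725²·(1 − 2739/11725)·112.5/2739 = 4.3275267 × 10^6.
Sum = 1.4824773 × 10^7.

1.4825 × 10^7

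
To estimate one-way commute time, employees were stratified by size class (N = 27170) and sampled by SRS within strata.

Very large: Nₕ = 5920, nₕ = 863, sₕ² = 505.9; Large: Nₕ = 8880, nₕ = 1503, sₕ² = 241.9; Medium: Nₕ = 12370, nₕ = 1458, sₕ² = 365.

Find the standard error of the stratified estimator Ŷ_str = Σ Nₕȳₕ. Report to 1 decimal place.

7866.7

Var(Ŷ_str) = Σₕ Nₕ²(1 − fₕ)sₕ²/nₕ.
Very large: 5920²·(1 − 863/5920)·505.9/863 = 1.7549653 × 10^7.
Large: 8880²·(1 − 1503/8880)·241.9/1503 = 1.0543132 × 10^7.
Medium: 12370²·(1 − 1458/12370)·365/1458 = 3.379165 × 10^7.
Sum = 6.1884435 × 10^7.
SE = √(6.1884435 × 10^7) = 7866.7.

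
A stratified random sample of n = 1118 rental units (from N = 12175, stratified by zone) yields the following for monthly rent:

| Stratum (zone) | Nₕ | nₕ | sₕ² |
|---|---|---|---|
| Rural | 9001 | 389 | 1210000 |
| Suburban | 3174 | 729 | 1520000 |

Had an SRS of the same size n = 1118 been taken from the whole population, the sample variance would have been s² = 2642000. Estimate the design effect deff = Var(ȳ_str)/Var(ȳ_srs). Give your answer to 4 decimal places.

0.8088

Var(ȳ_str) = Σ Wₕ²(1−fₕ)sₕ²/nₕ with Wₕ = Nₕ/12175:
  Rural: (9001/12175)²·(1−389/9001)·1210000/389 = 1626.6444
  Suburban: (3174/12175)²·(1−729/3174)·1520000/729 = 109.1601
  → Var(ȳ_str) = 1735.8045.
Var(ȳ_srs) = (1 − 1118/12175)·2642000/1118 = 2146.1464.
deff = 1735.8045 / 2146.1464 = 0.8088.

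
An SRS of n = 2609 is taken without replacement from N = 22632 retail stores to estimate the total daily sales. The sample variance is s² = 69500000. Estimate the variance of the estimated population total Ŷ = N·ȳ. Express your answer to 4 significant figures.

1.207 × 10^13

Var(Ŷ) = N²·Var(ȳ) = N²·(1 − n/N)·s²/n.
f = 2609/22632 = 0.11527925; Var(ȳ) = 0.88472075·69500000/2609 = 23567.686.
Var(Ŷ) = 22632² · 23567.686 = 1.2071544 × 10^13.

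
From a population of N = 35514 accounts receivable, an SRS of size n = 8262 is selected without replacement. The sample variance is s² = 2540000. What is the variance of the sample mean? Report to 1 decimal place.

Under SRS without replacement, Var(ȳ) = (1 − f)·s²/n with f = n/N = 8262/35514 = 0.23264065.
Var(ȳ) = (1 − 0.23264065)·2540000/8262 = 0.76735935·307.43161 = 235.91052.

235.9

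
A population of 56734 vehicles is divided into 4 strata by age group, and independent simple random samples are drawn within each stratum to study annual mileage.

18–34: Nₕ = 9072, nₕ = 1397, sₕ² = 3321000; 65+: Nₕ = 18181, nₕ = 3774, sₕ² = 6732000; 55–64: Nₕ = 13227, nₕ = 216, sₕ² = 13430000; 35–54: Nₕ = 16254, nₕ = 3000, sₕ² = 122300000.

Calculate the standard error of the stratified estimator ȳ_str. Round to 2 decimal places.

79.05

Var(ȳ_str) = Σₕ Wₕ²(1 − fₕ)sₕ²/nₕ with Wₕ = Nₕ/N, N = 56734.
18–34: Wₕ = 0.15990411; term = 0.15990411²·(1 − 0.15399030)·3321000/1397 = 51.424146.
65+: Wₕ = 0.32046039; term = 0.32046039²·(1 − 0.20757934)·6732000/3774 = 145.15992.
55–64: Wₕ = 0.23314062; term = 0.23314062²·(1 − 0.01633023)·13430000/216 = 3324.3557.
35–54: Wₕ = 0.28649487; term = 0.28649487²·(1 − 0.18456995)·122300000/3000 = 2728.5104.
Sum = 6249.4502.
SE = √(6249.4502) = 79.05.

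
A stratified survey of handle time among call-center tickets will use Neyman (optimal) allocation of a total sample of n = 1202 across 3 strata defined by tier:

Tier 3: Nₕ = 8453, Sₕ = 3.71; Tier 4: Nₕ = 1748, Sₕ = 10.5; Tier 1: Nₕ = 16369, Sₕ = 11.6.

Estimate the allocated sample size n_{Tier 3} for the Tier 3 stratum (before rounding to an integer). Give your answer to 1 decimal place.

Neyman allocation: nₕ = n·NₕSₕ / Σⱼ NⱼSⱼ.
Σ NⱼSⱼ = 8453·3.71 + 1748·10.5 + 16369·11.6 = 239595.03.
n_{Tier 3} = 1202·8453·3.71 / 239595.03 = 157.3.

157.3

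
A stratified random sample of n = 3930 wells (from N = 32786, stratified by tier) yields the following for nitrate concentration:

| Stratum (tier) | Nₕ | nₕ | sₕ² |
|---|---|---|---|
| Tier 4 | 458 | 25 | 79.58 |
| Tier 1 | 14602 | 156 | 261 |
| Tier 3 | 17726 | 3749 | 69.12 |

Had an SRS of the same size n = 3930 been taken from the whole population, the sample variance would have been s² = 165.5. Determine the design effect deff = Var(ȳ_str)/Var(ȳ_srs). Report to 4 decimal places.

8.9887

Var(ȳ_str) = Σ Wₕ²(1−fₕ)sₕ²/nₕ with Wₕ = Nₕ/32786:
  Tier 4: (458/32786)²·(1−25/458)·79.58/25 = 5.8727354 × 10^-4
  Tier 1: (14602/32786)²·(1−156/14602)·261/156 = 0.32832125
  Tier 3: (17726/32786)²·(1−3749/17726)·69.12/3749 = 0.0042494833
  → Var(ȳ_str) = 0.33315801.
Var(ȳ_srs) = (1 − 3930/32786)·165.5/3930 = 0.037064073.
deff = 0.33315801 / 0.037064073 = 8.9887.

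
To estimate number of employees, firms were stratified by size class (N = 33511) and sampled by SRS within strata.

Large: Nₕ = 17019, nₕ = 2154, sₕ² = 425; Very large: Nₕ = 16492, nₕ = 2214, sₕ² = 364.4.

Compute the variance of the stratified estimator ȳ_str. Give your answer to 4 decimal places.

0.0790

Var(ȳ_str) = Σₕ Wₕ²(1 − fₕ)sₕ²/nₕ with Wₕ = Nₕ/N, N = 33511.
Large: Wₕ = 0.50786309; term = 0.50786309²·(1 − 0.12656443)·425/2154 = 0.044449554.
Very large: Wₕ = 0.49213691; term = 0.49213691²·(1 − 0.13424691)·364.4/2214 = 0.034511726.
Sum = 0.07896128.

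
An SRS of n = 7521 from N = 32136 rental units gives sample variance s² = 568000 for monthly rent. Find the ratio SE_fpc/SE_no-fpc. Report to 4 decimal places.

0.8752

f = n/N = 7521/32136 = 0.23403659.
SE_no-fpc = √(s²/n) = 8.6903321; SE_fpc = √((1−f)s²/n) = 7.6057209.
Ratio = √(1−f) = 0.87519335.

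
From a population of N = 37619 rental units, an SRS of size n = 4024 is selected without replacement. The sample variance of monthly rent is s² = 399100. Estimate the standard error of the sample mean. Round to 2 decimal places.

Under SRS without replacement, Var(ȳ) = (1 − f)·s²/n with f = n/N = 4024/37619 = 0.10696722.
Var(ȳ) = (1 − 0.10696722)·399100/4024 = 0.89303278·99.17992 = 88.57092.
SE(ȳ) = √(88.57092) = 9.41.

9.41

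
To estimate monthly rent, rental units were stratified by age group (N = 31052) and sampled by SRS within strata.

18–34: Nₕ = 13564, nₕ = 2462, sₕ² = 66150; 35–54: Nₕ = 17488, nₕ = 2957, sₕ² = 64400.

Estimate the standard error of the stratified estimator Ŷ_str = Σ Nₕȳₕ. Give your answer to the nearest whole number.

97880

Var(Ŷ_str) = Σₕ Nₕ²(1 − fₕ)sₕ²/nₕ.
18–34: 13564²·(1 − 2462/13564)·66150/2462 = 4.0460459 × 10^9.
35–54: 17488²·(1 − 2957/17488)·64400/2957 = 5.5343955 × 10^9.
Sum = 9.5804414 × 10^9.
SE = √(9.5804414 × 10^9) = 97880.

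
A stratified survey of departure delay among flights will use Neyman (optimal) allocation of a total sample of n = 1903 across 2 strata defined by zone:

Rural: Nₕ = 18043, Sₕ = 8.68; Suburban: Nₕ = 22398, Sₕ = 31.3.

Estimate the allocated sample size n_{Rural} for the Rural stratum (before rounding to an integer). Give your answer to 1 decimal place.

Neyman allocation: nₕ = n·NₕSₕ / Σⱼ NⱼSⱼ.
Σ NⱼSⱼ = 18043·8.68 + 22398·31.3 = 857670.64.
n_{Rural} = 1903·18043·8.68 / 857670.64 = 347.5.

347.5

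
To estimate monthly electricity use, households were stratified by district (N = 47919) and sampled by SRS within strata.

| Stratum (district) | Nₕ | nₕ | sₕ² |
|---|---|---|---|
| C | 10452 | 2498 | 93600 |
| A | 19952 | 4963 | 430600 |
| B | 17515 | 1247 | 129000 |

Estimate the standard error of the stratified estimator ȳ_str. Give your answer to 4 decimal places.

5.0491

Var(ȳ_str) = Σₕ Wₕ²(1 − fₕ)sₕ²/nₕ with Wₕ = Nₕ/N, N = 47919.
C: Wₕ = 0.21811807; term = 0.21811807²·(1 − 0.23899732)·93600/2498 = 1.3566034.
A: Wₕ = 0.41636929; term = 0.41636929²·(1 − 0.24874699)·430600/4963 = 11.299868.
B: Wₕ = 0.36551264; term = 0.36551264²·(1 − 0.07119612)·129000/1247 = 12.836661.
Sum = 25.493132.
SE = √(25.493132) = 5.0491.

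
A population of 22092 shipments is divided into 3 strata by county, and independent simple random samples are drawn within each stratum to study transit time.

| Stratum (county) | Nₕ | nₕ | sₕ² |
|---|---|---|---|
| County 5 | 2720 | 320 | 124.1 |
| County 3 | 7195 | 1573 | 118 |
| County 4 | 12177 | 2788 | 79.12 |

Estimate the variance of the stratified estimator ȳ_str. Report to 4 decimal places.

Var(ȳ_str) = Σₕ Wₕ²(1 − fₕ)sₕ²/nₕ with Wₕ = Nₕ/N, N = 22092.
County 5: Wₕ = 0.12312149; term = 0.12312149²·(1 − 0.11764706)·124.1/320 = 0.0051871867.
County 3: Wₕ = 0.32568351; term = 0.32568351²·(1 − 0.21862404)·118/1573 = 0.0062173434.
County 4: Wₕ = 0.55119500; term = 0.55119500²·(1 − 0.22895623)·79.12/2788 = 0.0066478787.
Sum = 0.018052409.

0.0181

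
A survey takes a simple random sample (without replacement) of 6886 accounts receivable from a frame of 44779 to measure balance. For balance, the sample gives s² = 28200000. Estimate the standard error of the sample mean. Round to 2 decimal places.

58.87

Under SRS without replacement, Var(ȳ) = (1 − f)·s²/n with f = n/N = 6886/44779 = 0.15377744.
Var(ȳ) = (1 − 0.15377744)·28200000/6886 = 0.84622256·4095.2658 = 3465.5063.
SE(ȳ) = √(3465.5063) = 58.87.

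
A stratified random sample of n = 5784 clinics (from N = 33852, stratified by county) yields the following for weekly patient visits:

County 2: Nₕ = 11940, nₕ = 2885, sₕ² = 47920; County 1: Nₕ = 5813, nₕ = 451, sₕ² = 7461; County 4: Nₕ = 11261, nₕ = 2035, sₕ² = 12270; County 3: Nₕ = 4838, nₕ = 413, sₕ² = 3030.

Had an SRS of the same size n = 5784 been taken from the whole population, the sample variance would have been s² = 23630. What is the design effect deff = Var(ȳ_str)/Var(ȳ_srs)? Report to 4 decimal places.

0.7973

Var(ȳ_str) = Σ Wₕ²(1−fₕ)sₕ²/nₕ with Wₕ = Nₕ/33852:
  County 2: (11940/33852)²·(1−2885/11940)·47920/2885 = 1.5670942
  County 1: (5813/33852)²·(1−451/5813)·7461/451 = 0.44996524
  County 4: (11261/33852)²·(1−2035/11261)·12270/2035 = 0.54664061
  County 3: (4838/33852)²·(1−413/4838)·3030/413 = 0.13705758
  → Var(ȳ_str) = 2.7007576.
Var(ȳ_srs) = (1 − 5784/33852)·23630/5784 = 3.3873695.
deff = 2.7007576 / 3.3873695 = 0.7973.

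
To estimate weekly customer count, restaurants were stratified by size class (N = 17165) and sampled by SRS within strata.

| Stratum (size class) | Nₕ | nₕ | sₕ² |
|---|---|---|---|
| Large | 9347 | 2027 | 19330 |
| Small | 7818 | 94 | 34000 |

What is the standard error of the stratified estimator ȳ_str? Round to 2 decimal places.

Var(ȳ_str) = Σₕ Wₕ²(1 − fₕ)sₕ²/nₕ with Wₕ = Nₕ/N, N = 17165.
Large: Wₕ = 0.54453830; term = 0.54453830²·(1 − 0.21686102)·19330/2027 = 2.2144905.
Small: Wₕ = 0.45546170; term = 0.45546170²·(1 − 0.01202354)·34000/94 = 74.13126.
Sum = 76.345751.
SE = √(76.345751) = 8.74.

8.74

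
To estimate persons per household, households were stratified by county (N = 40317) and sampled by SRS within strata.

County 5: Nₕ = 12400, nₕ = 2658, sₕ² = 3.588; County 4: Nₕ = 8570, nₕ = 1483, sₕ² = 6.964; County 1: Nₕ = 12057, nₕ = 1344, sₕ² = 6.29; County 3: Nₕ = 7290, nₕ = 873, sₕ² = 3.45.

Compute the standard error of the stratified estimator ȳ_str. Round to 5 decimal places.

Var(ȳ_str) = Σₕ Wₕ²(1 − fₕ)sₕ²/nₕ with Wₕ = Nₕ/N, N = 40317.
County 5: Wₕ = 0.30756257; term = 0.30756257²·(1 − 0.21435484)·3.588/2658 = 1.0032077 × 10^-4.
County 4: Wₕ = 0.21256542; term = 0.21256542²·(1 − 0.17304551)·6.964/1483 = 1.7546255 × 10^-4.
County 1: Wₕ = 0.29905499; term = 0.29905499²·(1 − 0.11147052)·6.29/1344 = 3.7189927 × 10^-4.
County 3: Wₕ = 0.18081703; term = 0.18081703²·(1 − 0.11975309)·3.45/873 = 1.1373339 × 10^-4.
Sum = 7.6141598 × 10^-4.
SE = √(7.6141598 × 10^-4) = 0.02759.

0.02759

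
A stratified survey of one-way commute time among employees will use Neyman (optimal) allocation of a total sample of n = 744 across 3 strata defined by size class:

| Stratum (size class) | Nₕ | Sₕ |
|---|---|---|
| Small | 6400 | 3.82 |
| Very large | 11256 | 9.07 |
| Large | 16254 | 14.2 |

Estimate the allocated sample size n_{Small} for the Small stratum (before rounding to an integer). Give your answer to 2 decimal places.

50.90

Neyman allocation: nₕ = n·NₕSₕ / Σⱼ NⱼSⱼ.
Σ NⱼSⱼ = 6400·3.82 + 11256·9.07 + 16254·14.2 = 357346.72.
n_{Small} = 744·6400·3.82 / 357346.72 = 50.90.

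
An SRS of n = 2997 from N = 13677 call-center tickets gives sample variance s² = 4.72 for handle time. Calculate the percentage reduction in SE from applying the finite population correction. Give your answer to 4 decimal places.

f = n/N = 2997/13677 = 0.21912700.
SE_no-fpc = √(s²/n) = 0.039685114; SE_fpc = √((1−f)s²/n) = 0.035068552.
Ratio = √(1−f) = 0.88367019. Reduction = 100·(1 − 0.88367019) = 11.6330%.

11.6330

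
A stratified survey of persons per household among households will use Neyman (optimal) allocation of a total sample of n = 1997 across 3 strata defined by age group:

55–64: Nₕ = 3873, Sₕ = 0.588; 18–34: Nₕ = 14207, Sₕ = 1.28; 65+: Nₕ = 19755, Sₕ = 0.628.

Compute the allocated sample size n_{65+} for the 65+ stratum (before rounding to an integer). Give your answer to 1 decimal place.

Neyman allocation: nₕ = n·NₕSₕ / Σⱼ NⱼSⱼ.
Σ NⱼSⱼ = 3873·0.588 + 14207·1.28 + 19755·0.628 = 32868.424.
n_{65+} = 1997·19755·0.628 / 32868.424 = 753.8.

753.8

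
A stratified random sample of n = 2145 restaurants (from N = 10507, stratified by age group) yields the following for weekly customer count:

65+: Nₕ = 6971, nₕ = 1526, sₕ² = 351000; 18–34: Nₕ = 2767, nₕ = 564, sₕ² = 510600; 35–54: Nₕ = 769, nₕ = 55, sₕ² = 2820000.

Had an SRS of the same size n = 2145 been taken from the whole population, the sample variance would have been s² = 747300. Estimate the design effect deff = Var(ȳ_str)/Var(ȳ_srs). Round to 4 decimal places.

Var(ȳ_str) = Σ Wₕ²(1−fₕ)sₕ²/nₕ with Wₕ = Nₕ/10507:
  65+: (6971/10507)²·(1−1526/6971)·351000/1526 = 79.083901
  18–34: (2767/10507)²·(1−564/2767)·510600/564 = 49.988246
  35–54: (769/10507)²·(1−55/769)·2820000/55 = 255.00782
  → Var(ȳ_str) = 384.07997.
Var(ȳ_srs) = (1 − 2145/10507)·747300/2145 = 277.2676.
deff = 384.07997 / 277.2676 = 1.3852.

1.3852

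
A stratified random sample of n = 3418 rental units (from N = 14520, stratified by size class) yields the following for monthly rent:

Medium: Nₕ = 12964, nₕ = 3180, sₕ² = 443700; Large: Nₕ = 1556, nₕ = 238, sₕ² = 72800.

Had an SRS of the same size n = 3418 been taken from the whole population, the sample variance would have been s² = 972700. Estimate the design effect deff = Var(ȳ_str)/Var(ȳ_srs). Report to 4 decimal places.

0.3995

Var(ȳ_str) = Σ Wₕ²(1−fₕ)sₕ²/nₕ with Wₕ = Nₕ/14520:
  Medium: (12964/14520)²·(1−3180/12964)·443700/3180 = 83.943011
  Large: (1556/14520)²·(1−238/1556)·72800/238 = 2.9754057
  → Var(ȳ_str) = 86.918417.
Var(ȳ_srs) = (1 − 3418/14520)·972700/3418 = 217.59127.
deff = 86.918417 / 217.59127 = 0.3995.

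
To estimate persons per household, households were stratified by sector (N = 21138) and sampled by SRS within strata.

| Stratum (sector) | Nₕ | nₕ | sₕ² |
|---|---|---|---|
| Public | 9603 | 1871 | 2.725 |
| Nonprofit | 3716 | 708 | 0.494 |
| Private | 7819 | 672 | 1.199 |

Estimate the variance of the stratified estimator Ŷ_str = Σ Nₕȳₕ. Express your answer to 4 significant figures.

Var(Ŷ_str) = Σₕ Nₕ²(1 − fₕ)sₕ²/nₕ.
Public: 9603²·(1 − 1871/9603)·2.725/1871 = 108141.28.
Nonprofit: 3716²·(1 − 708/3716)·0.494/708 = 7799.1492.
Private: 7819²·(1 − 672/7819)·1.199/672 = 99706.829.
Sum = 215647.26.

215600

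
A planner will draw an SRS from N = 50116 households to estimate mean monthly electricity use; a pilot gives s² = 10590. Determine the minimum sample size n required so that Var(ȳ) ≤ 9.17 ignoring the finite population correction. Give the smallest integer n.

Without fpc, n₀ = s²/D = 10590/9.17 = 1154.8528.
Rounding up, n = 1155.

1155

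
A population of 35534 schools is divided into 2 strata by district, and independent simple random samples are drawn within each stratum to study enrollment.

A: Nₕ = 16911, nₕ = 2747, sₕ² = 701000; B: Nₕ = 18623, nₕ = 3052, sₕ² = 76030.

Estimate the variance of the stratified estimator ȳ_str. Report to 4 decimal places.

Var(ȳ_str) = Σₕ Wₕ²(1 − fₕ)sₕ²/nₕ with Wₕ = Nₕ/N, N = 35534.
A: Wₕ = 0.47591040; term = 0.47591040²·(1 − 0.16243865)·701000/2747 = 48.409029.
B: Wₕ = 0.52408960; term = 0.52408960²·(1 − 0.16388337)·76030/3052 = 5.7210852.
Sum = 54.130114.

54.1301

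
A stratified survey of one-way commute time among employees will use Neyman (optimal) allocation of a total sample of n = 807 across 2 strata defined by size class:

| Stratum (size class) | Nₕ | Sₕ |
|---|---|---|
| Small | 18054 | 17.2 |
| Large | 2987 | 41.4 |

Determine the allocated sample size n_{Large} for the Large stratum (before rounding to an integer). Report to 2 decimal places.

Neyman allocation: nₕ = n·NₕSₕ / Σⱼ NⱼSⱼ.
Σ NⱼSⱼ = 18054·17.2 + 2987·41.4 = 434190.6.
n_{Large} = 807·2987·41.4 / 434190.6 = 229.84.

229.84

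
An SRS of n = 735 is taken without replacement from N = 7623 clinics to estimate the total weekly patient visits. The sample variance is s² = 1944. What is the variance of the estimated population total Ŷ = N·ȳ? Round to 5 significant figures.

Var(Ŷ) = N²·Var(ȳ) = N²·(1 − n/N)·s²/n.
f = 735/7623 = 0.09641873; Var(ȳ) = 0.90358127·1944/735 = 2.3898802.
Var(Ŷ) = 7623² · 2.3898802 = 1.3887625 × 10^8.

1.3888 × 10^8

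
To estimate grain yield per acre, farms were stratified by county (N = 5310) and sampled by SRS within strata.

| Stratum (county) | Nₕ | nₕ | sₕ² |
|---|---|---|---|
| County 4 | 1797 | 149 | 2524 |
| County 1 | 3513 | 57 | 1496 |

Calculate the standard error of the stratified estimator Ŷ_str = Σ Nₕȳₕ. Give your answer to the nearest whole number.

19204

Var(Ŷ_str) = Σₕ Nₕ²(1 − fₕ)sₕ²/nₕ.
County 4: 1797²·(1 − 149/1797)·2524/149 = 5.0165872 × 10^7.
County 1: 3513²·(1 − 57/3513)·1496/57 = 3.1864611 × 10^8.
Sum = 3.6881198 × 10^8.
SE = √(3.6881198 × 10^8) = 19204.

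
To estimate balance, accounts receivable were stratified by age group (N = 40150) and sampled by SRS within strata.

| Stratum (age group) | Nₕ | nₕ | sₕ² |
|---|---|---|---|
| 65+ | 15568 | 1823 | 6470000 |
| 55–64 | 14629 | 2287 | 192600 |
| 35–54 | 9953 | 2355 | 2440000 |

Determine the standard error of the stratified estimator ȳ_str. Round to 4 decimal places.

23.0032

Var(ȳ_str) = Σₕ Wₕ²(1 − fₕ)sₕ²/nₕ with Wₕ = Nₕ/N, N = 40150.
65+: Wₕ = 0.38774595; term = 0.38774595²·(1 − 0.11709918)·6470000/1823 = 471.11191.
55–64: Wₕ = 0.36435866; term = 0.36435866²·(1 − 0.15633331)·192600/2287 = 9.4323347.
35–54: Wₕ = 0.24789539; term = 0.24789539²·(1 − 0.23661208)·2440000/2355 = 48.605018.
Sum = 529.14926.
SE = √(529.14926) = 23.0032.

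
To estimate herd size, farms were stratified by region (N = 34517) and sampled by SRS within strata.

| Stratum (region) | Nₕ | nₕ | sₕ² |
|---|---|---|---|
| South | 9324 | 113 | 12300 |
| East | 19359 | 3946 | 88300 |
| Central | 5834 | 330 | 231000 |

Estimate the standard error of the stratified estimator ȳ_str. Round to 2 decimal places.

Var(ȳ_str) = Σₕ Wₕ²(1 − fₕ)sₕ²/nₕ with Wₕ = Nₕ/N, N = 34517.
South: Wₕ = 0.27012776; term = 0.27012776²·(1 − 0.01211926)·12300/113 = 7.8463853.
East: Wₕ = 0.56085407; term = 0.56085407²·(1 − 0.20383284)·88300/3946 = 5.6041227.
Central: Wₕ = 0.16901816; term = 0.16901816²·(1 − 0.05656496)·231000/330 = 18.865869.
Sum = 32.316377.
SE = √(32.316377) = 5.68.

5.68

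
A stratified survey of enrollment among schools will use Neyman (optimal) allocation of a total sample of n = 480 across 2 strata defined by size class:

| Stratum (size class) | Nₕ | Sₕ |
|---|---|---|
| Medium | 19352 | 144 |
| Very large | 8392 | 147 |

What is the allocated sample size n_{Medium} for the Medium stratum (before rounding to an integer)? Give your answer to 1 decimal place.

Neyman allocation: nₕ = n·NₕSₕ / Σⱼ NⱼSⱼ.
Σ NⱼSⱼ = 19352·144 + 8392·147 = 4.020312 × 10^6.
n_{Medium} = 480·19352·144 / (4.020312 × 10^6) = 332.7.

332.7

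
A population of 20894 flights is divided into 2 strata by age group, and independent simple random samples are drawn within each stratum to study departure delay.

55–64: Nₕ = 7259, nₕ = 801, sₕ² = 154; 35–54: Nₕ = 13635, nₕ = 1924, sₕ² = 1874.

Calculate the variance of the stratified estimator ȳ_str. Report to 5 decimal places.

Var(ȳ_str) = Σₕ Wₕ²(1 − fₕ)sₕ²/nₕ with Wₕ = Nₕ/N, N = 20894.
55–64: Wₕ = 0.34742031; term = 0.34742031²·(1 − 0.11034578)·154/801 = 0.020645236.
35–54: Wₕ = 0.65257969; term = 0.65257969²·(1 − 0.14110744)·1874/1924 = 0.35626279.
Sum = 0.37690803.

0.37691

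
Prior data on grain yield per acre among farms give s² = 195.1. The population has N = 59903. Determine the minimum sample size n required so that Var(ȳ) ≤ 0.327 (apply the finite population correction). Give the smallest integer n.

591

Without fpc, n₀ = s²/D = 195.1/0.327 = 596.6361.
With fpc, (1 − n/N)·s²/n ≤ D requires n ≥ n₀/(1 + n₀/N) = 596.6361/(1 + 596.6361/59903) = 590.7522.
Rounding up, n = 591.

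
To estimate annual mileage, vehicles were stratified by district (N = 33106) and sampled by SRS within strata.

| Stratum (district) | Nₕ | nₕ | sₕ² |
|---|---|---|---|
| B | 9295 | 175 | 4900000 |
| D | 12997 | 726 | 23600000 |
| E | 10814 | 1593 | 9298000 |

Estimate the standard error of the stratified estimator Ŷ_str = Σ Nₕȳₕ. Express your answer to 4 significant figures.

Var(Ŷ_str) = Σₕ Nₕ²(1 − fₕ)sₕ²/nₕ.
B: 9295²·(1 − 175/9295)·4900000/175 = 2.3735712 × 10^12.
D: 12997²·(1 − 726/12997)·23600000/726 = 5.1843995 × 10^12.
E: 10814²·(1 − 1593/10814)·9298000/1593 = 5.8202033 × 10^11.
Sum = 8.139991 × 10^12.
SE = √(8.139991 × 10^12) = 2.853 × 10^6.

2.853 × 10^6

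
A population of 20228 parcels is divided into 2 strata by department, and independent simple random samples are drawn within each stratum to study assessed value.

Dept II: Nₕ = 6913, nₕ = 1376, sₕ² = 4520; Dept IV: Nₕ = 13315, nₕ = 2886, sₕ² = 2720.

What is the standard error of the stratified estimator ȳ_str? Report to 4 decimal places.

Var(ȳ_str) = Σₕ Wₕ²(1 − fₕ)sₕ²/nₕ with Wₕ = Nₕ/N, N = 20228.
Dept II: Wₕ = 0.34175400; term = 0.34175400²·(1 − 0.19904528)·4520/1376 = 0.30729479.
Dept IV: Wₕ = 0.65824600; term = 0.65824600²·(1 − 0.21674803)·2720/2886 = 0.31985307.
Sum = 0.62714786.
SE = √(0.62714786) = 0.7919.

0.7919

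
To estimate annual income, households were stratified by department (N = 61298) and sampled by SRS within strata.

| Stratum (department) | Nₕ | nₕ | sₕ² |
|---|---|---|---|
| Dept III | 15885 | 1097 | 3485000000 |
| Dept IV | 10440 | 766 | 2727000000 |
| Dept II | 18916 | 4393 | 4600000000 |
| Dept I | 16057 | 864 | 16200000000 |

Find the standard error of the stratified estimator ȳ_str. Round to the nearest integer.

1260

Var(ȳ_str) = Σₕ Wₕ²(1 − fₕ)sₕ²/nₕ with Wₕ = Nₕ/N, N = 61298.
Dept III: Wₕ = 0.25914385; term = 0.25914385²·(1 − 0.06905886)·3485000000/1097 = 198609.59.
Dept IV: Wₕ = 0.17031551; term = 0.17031551²·(1 − 0.07337165)·2727000000/766 = 95690.834.
Dept II: Wₕ = 0.30859082; term = 0.30859082²·(1 − 0.23223726)·4600000000/4393 = 76557.838.
Dept I: Wₕ = 0.26194982; term = 0.26194982²·(1 − 0.05380831)·16200000000/864 = 1.2173532 × 10^6.
Sum = 1.5882115 × 10^6.
SE = √(1.5882115 × 10^6) = 1260.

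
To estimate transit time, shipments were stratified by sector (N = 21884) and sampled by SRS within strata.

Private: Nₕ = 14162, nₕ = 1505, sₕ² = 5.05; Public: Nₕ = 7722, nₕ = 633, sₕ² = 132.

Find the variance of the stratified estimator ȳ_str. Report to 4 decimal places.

0.0251

Var(ȳ_str) = Σₕ Wₕ²(1 − fₕ)sₕ²/nₕ with Wₕ = Nₕ/N, N = 21884.
Private: Wₕ = 0.64713946; term = 0.64713946²·(1 − 0.10627030)·5.05/1505 = 0.0012559051.
Public: Wₕ = 0.35286054; term = 0.35286054²·(1 − 0.08197358)·132/633 = 0.023835902.
Sum = 0.025091807.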